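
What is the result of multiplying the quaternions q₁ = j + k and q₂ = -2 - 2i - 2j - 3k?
5 - i - 4j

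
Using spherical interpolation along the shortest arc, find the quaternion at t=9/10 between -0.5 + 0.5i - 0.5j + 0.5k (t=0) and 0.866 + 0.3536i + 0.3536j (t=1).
-0.8761 - 0.2702i - 0.3945j + 0.0622k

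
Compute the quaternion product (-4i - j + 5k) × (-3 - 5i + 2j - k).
-13 + 3i - 26j - 28k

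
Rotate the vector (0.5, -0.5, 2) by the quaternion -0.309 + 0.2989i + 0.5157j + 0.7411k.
(-0.45, 1.962, 0.67)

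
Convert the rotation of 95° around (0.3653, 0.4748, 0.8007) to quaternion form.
0.6756 + 0.2693i + 0.3501j + 0.5903k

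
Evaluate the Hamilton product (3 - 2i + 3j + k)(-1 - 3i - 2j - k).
-2 - 8i - 14j + 9k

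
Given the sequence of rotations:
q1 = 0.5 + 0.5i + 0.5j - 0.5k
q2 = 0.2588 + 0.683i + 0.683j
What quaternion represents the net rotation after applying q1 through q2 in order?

q2 · q1 = -0.5536 + 0.1294i + 0.8124j - 0.1294k
-0.5536 + 0.1294i + 0.8124j - 0.1294k


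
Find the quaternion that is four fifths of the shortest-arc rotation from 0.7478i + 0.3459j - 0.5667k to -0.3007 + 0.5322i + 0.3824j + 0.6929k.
-0.2766 + 0.703i + 0.4505j + 0.4757k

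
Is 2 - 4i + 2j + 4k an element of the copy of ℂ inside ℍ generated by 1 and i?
No. The quaternion 2 - 4i + 2j + 4k has j-coefficient y = 2 and k-coefficient z = 4, not both zero, so it does not lie in the complex subalgebra spanned by 1 and i.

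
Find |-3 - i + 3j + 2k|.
√23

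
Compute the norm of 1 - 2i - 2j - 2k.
√13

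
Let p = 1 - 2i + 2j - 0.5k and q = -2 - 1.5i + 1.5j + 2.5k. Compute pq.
-6.75 + 8.25i + 3.25j + 3.5k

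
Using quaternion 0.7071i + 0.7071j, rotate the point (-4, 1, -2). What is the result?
(1, -4, 2)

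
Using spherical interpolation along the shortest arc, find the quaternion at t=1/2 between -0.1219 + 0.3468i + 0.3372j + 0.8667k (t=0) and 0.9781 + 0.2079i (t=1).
-0.7601 + 0.096i + 0.233j + 0.5989k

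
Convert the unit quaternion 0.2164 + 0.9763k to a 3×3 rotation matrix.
[[-0.9063, -0.4225, 0], [0.4225, -0.9063, 0], [0, 0, 1]]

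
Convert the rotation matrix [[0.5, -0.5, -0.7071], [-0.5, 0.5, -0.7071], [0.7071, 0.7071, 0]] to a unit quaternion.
0.7071 + 0.5i - 0.5j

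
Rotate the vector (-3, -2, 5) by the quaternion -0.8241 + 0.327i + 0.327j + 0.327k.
(-4.848, 3.595, 1.253)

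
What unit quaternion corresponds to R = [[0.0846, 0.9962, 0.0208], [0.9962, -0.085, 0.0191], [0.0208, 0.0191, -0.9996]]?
0.7364i + 0.6764j + 0.0141k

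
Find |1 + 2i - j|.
√6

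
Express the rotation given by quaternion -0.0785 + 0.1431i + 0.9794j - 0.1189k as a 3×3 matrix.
[[-0.9467, 0.2616, -0.1878], [0.299, 0.9308, -0.2104], [0.1197, -0.2554, -0.9594]]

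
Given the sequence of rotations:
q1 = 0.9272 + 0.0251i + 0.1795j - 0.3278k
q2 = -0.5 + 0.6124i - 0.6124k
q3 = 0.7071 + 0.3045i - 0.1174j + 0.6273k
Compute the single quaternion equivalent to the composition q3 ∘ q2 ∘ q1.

q2 · q1 = -0.6797 + 0.6652i + 0.0956j - 0.294k
q3 · q2 · q1 = -0.4875 + 0.2379i + 0.6542j - 0.5271k
-0.4875 + 0.2379i + 0.6542j - 0.5271k


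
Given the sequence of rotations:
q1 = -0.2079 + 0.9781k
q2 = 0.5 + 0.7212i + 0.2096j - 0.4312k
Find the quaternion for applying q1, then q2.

q2 · q1 = 0.3178 + 0.0551i - 0.749j + 0.5787k
0.3178 + 0.0551i - 0.749j + 0.5787k


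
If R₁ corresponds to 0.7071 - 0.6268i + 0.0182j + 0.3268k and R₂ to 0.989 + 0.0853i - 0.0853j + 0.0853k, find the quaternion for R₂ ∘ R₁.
0.7265 - 0.589i - 0.1237j + 0.3316k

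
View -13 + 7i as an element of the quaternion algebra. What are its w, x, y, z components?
-13 + 7i + 0j + 0k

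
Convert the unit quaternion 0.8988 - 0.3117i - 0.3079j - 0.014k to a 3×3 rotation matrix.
[[0.81, 0.2171, -0.5448], [0.1668, 0.8053, 0.5689], [0.5622, -0.5517, 0.6161]]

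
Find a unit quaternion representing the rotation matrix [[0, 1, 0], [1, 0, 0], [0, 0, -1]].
0.7071i + 0.7071j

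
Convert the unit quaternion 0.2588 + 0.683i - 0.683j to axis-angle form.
axis = (√2/2, -√2/2, 0), θ = 5π/6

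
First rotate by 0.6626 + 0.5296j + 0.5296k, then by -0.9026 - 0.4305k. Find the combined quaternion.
-0.3701 + 0.228i - 0.478j - 0.7633k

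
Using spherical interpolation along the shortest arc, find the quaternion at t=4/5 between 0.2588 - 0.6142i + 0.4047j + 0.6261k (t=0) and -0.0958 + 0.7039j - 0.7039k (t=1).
0.1595 - 0.1713i - 0.5286j + 0.816k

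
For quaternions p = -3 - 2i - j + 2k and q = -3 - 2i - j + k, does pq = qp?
No: pq = 2 + 13i + 4j - 9k ≠ 2 + 11i + 8j - 9k = qp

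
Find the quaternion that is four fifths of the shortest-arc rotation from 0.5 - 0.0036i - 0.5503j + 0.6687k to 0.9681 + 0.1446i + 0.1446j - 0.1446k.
0.9906 + 0.1275i - 0.0156j + 0.0466k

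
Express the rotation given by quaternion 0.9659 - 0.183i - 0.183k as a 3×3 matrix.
[[0.933, 0.3535, 0.067], [-0.3535, 0.866, 0.3535], [0.067, -0.3535, 0.933]]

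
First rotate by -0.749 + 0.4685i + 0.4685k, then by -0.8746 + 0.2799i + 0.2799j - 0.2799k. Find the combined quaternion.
0.6551 - 0.4883i - 0.4719j - 0.3312k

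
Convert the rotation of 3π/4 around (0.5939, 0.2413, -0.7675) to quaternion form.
0.3827 + 0.5487i + 0.2229j - 0.7091k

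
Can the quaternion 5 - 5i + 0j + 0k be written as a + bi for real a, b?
Yes. The quaternion 5 - 5i has j- and k-coefficients y = z = 0, so it lies in the complex subalgebra spanned by 1 and i.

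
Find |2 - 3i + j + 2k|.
√18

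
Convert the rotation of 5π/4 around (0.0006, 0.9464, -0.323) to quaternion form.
-0.3827 + 0.0006i + 0.8744j - 0.2984k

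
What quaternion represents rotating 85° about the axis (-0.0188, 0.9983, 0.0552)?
0.7373 - 0.0127i + 0.6744j + 0.0373k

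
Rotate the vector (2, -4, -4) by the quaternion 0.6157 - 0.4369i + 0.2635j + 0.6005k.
(4.96, -1.988, -2.73)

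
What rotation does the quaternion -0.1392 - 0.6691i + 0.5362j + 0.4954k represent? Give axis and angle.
axis = (-0.6757, 0.5415, 0.5003), θ = 196°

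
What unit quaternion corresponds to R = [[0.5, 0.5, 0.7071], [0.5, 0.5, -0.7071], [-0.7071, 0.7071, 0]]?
0.7071 + 0.5i + 0.5j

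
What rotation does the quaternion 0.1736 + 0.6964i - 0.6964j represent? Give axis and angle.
axis = (√2/2, -√2/2, 0), θ = 160°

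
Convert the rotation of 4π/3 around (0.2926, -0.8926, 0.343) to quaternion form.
-0.5 + 0.2534i - 0.773j + 0.297k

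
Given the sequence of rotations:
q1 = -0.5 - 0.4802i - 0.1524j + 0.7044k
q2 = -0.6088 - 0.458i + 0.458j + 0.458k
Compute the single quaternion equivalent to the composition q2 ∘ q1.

q2 · q1 = -0.1683 + 0.9138i - 0.0335j - 0.3681k
-0.1683 + 0.9138i - 0.0335j - 0.3681k


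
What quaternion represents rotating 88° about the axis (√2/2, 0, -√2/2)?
0.7193 + 0.4912i - 0.4912k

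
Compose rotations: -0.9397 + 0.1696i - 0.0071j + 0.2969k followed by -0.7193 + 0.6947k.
0.4697 - 0.1171i + 0.1229j - 0.8664k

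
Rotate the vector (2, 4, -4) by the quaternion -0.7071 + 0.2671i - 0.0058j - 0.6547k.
(-2.064, 0.304, -5.625)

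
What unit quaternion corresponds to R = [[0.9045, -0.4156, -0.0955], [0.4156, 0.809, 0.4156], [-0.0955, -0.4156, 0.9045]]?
0.9511 - 0.2185i + 0.2185k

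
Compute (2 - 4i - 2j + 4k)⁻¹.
0.05 + 0.1i + 0.05j - 0.1k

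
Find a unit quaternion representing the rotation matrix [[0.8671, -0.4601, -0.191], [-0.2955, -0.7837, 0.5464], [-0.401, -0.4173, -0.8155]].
-0.2588 + 0.9309i - 0.2029j - 0.159k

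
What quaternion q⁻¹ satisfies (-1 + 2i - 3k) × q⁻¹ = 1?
-0.0714 - 0.1429i + 0.2143k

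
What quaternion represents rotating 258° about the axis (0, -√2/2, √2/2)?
-0.6293 - 0.5495j + 0.5495k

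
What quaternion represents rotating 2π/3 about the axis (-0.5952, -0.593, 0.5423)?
0.5 - 0.5155i - 0.5136j + 0.4696k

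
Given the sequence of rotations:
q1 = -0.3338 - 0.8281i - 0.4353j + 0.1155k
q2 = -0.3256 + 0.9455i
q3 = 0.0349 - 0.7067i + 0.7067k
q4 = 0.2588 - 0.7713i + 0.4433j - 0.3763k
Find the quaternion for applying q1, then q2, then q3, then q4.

q2 · q1 = 0.8917 - 0.046i + 0.0325j - 0.4492k
q3 · q2 · q1 = 0.3161 - 0.6547i - 0.3488j + 0.5915k
q4 · q3 · q2 · q1 = -0.046 - 0.2823i + 0.7524j + 0.5934k
-0.046 - 0.2823i + 0.7524j + 0.5934k


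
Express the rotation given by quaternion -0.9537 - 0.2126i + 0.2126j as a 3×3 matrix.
[[0.9096, -0.0904, -0.4055], [-0.0904, 0.9096, -0.4055], [0.4055, 0.4055, 0.8192]]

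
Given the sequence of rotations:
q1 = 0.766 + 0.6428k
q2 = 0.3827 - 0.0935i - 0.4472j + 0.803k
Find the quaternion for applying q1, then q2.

q2 · q1 = -0.223 - 0.3591i - 0.2825j + 0.8611k
-0.223 - 0.3591i - 0.2825j + 0.8611k


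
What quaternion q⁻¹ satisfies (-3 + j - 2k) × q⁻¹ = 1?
-0.2143 - 0.0714j + 0.1429k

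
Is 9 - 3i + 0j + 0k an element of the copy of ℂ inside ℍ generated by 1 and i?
Yes. The quaternion 9 - 3i has j- and k-coefficients y = z = 0, so it lies in the complex subalgebra spanned by 1 and i.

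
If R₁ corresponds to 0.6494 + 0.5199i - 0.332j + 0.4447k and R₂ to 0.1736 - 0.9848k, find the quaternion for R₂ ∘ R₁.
0.5507 - 0.2367i - 0.5696j - 0.5623k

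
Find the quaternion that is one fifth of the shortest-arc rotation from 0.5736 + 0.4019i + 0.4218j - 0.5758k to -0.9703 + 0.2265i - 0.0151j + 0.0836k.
0.7216 + 0.2898i + 0.3644j - 0.5124k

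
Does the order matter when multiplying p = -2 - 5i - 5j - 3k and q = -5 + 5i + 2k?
Yes: pq = 41 + 5i + 20j + 36k ≠ 41 + 25i + 30j - 14k = qp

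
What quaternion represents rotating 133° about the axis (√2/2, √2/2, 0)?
0.3987 + 0.6485i + 0.6485j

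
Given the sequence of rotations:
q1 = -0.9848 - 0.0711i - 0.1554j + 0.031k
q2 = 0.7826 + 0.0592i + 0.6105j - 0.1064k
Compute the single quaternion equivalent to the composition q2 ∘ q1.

q2 · q1 = -0.6683 - 0.1116i - 0.7171j + 0.1633k
-0.6683 - 0.1116i - 0.7171j + 0.1633k


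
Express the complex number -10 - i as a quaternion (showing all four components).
-10 - i + 0j + 0k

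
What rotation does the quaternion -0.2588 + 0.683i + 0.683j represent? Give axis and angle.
axis = (√2/2, √2/2, 0), θ = 7π/6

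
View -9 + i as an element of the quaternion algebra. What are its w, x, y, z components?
-9 + i + 0j + 0k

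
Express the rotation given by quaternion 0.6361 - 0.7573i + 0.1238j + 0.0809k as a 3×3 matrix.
[[0.9563, -0.2904, 0.035], [-0.0846, -0.1601, 0.9835], [-0.28, -0.9434, -0.1777]]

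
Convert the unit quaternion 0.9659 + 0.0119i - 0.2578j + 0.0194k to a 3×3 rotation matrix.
[[0.8663, -0.0436, -0.4976], [0.0313, 0.999, -0.033], [0.4985, 0.013, 0.8668]]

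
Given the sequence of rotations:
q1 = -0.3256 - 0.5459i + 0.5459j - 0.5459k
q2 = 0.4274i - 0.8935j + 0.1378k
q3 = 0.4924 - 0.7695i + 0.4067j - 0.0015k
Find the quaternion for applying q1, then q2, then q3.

q2 · q1 = 0.7963 + 0.2734i + 0.449j - 0.2993k
q3 · q2 · q1 = 0.4194 - 0.5992i + 0.3142j - 0.6053k
0.4194 - 0.5992i + 0.3142j - 0.6053k


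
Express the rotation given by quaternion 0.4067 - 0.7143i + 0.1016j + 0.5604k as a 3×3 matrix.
[[0.3513, -0.601, -0.7179], [0.3107, -0.6485, 0.6949], [-0.8832, -0.4671, -0.0411]]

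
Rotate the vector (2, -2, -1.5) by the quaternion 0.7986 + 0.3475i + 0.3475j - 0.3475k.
(-1.029, -0.466, -2.996)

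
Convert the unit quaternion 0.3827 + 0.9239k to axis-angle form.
axis = (0, 0, 1), θ = 3π/4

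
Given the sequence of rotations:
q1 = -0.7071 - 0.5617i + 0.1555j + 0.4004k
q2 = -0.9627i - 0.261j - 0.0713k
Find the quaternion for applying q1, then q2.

q2 · q1 = -0.4716 + 0.5873i + 0.6101j - 0.2459k
-0.4716 + 0.5873i + 0.6101j - 0.2459k


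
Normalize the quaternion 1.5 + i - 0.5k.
0.8018 + 0.5345i - 0.2673k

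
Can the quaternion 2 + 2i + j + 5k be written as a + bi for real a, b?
No. The quaternion 2 + 2i + j + 5k has j-coefficient y = 1 and k-coefficient z = 5, not both zero, so it does not lie in the complex subalgebra spanned by 1 and i.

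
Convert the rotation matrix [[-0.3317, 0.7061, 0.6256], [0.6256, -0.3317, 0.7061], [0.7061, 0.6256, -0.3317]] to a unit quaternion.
-0.0349 + 0.577i + 0.577j + 0.577k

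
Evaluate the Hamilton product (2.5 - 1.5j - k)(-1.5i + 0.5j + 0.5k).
1.25 - 4i + 2.75j - k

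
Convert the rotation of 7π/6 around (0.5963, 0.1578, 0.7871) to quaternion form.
-0.2588 + 0.576i + 0.1524j + 0.7603k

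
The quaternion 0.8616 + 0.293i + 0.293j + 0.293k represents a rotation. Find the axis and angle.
axis = (√3/3, √3/3, √3/3), θ = 61°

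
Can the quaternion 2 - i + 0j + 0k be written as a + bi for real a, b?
Yes. The quaternion 2 - i has j- and k-coefficients y = z = 0, so it lies in the complex subalgebra spanned by 1 and i.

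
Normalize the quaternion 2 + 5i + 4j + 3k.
0.2722 + 0.6804i + 0.5443j + 0.4082k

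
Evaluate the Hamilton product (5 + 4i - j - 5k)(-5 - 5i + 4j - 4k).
-21 - 21i + 66j + 16k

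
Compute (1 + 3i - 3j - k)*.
1 - 3i + 3j + k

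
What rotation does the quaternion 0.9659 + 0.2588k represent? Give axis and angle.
axis = (0, 0, 1), θ = π/6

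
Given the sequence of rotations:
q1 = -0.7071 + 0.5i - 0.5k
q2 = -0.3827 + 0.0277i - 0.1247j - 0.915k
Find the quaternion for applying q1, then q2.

q2 · q1 = -0.2007 - 0.1486i - 0.3555j + 0.9007k
-0.2007 - 0.1486i - 0.3555j + 0.9007k


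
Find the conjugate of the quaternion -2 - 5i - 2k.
-2 + 5i + 2k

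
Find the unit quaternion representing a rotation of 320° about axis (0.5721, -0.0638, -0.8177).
-0.9397 + 0.1957i - 0.0218j - 0.2797k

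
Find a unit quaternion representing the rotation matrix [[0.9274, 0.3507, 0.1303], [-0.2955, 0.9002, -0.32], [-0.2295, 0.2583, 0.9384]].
0.9703 + 0.149i + 0.0927j - 0.1665k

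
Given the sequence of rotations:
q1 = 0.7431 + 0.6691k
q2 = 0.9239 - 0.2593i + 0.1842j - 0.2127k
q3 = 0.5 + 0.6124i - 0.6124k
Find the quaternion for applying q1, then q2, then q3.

q2 · q1 = 0.8289 - 0.0694i + 0.3104j + 0.4601k
q3 · q2 · q1 = 0.7387 + 0.663i - 0.0841j - 0.0875k
0.7387 + 0.663i - 0.0841j - 0.0875k


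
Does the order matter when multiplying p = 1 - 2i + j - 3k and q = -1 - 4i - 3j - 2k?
Yes: pq = -12 - 13i + 4j + 11k ≠ -12 + 9i - 12j - 9k = qp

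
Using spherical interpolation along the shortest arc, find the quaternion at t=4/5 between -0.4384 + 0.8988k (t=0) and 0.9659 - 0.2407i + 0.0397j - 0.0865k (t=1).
-0.9339 + 0.2065i - 0.0341j + 0.2899k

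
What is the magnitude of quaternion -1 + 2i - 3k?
√14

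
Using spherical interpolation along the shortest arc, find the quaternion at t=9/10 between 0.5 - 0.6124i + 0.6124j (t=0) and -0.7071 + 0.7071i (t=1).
0.6995 - 0.7116i + 0.066j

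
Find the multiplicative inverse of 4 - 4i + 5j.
0.0702 + 0.0702i - 0.0877j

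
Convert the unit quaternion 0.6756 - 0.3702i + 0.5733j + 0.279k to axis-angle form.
axis = (-0.5021, 0.7776, 0.3784), θ = 95°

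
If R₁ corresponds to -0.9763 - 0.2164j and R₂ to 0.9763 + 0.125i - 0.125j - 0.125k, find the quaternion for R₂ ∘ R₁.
-0.9802 - 0.1491i - 0.0892j + 0.095k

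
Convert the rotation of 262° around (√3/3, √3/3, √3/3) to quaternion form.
-0.6561 + 0.4357i + 0.4357j + 0.4357k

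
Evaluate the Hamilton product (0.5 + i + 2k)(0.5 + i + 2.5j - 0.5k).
0.25 - 4i + 3.75j + 3.25k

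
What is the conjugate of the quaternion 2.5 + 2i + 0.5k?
2.5 - 2i - 0.5k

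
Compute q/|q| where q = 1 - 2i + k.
0.4082 - 0.8165i + 0.4082k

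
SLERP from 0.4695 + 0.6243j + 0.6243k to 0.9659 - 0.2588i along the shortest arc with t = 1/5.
0.6426 - 0.0634i + 0.5399j + 0.5399k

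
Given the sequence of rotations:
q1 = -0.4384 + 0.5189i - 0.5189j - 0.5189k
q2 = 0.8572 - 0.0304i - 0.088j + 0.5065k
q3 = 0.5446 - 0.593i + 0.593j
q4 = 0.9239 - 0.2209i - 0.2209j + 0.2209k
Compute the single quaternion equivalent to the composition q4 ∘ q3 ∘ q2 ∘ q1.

q2 · q1 = -0.1429 + 0.7666i - 0.1592j - 0.6054k
q3 · q2 · q1 = 0.4712 + 0.1432i - 0.5304j - 0.6899k
q4 · q3 · q2 · q1 = 0.5022 + 0.2978i - 0.7149j - 0.3845k
0.5022 + 0.2978i - 0.7149j - 0.3845k


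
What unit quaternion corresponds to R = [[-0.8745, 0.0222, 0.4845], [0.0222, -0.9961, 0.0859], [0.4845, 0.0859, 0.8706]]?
0.2505i + 0.0444j + 0.9671k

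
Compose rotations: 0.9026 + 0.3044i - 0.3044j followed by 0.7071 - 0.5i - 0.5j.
0.6382 - 0.2361i - 0.6665j + 0.3044k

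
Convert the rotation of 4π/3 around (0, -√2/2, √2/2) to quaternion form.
-0.5 - 0.6124j + 0.6124k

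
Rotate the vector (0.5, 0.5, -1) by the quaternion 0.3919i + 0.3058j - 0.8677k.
(0.454, 0.244, -1.111)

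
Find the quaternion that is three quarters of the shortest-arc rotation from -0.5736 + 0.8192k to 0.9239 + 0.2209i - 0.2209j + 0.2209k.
-0.9618 - 0.1862i + 0.1862j + 0.0751k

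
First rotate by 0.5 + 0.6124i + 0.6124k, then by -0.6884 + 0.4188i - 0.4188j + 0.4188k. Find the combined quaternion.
-0.8571 - 0.4686i - 0.2094j + 0.0443k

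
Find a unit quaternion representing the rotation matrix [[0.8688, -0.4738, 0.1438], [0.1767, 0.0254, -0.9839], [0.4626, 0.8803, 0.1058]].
0.7071 + 0.6591i - 0.1127j + 0.23k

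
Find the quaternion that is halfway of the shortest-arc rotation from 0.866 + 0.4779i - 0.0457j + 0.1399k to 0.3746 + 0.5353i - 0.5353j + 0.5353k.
0.6769 + 0.5528i - 0.317j + 0.3684k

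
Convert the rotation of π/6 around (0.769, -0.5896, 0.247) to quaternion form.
0.9659 + 0.199i - 0.1526j + 0.0639k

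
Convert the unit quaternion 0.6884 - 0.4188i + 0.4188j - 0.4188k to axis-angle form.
axis = (-√3/3, √3/3, -√3/3), θ = 93°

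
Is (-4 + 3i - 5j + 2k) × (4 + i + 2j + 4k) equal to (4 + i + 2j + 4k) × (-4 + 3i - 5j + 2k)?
No: pq = -17 - 16i - 38j + 3k ≠ -17 + 32i - 18j - 19k = qp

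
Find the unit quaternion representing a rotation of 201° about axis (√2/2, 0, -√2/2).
-0.1822 + 0.6953i - 0.6953k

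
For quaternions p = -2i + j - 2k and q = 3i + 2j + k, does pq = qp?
No: pq = 6 + 5i - 4j - 7k ≠ 6 - 5i + 4j + 7k = qp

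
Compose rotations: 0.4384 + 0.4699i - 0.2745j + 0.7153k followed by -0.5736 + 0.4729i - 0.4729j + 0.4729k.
-0.9418 - 0.2707i - 0.1659j - 0.1106k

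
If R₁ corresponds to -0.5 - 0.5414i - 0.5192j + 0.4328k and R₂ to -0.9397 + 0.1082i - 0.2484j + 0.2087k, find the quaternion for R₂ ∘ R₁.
0.3091 + 0.4555i + 0.4523j - 0.7017k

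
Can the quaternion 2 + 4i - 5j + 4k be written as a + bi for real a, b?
No. The quaternion 2 + 4i - 5j + 4k has j-coefficient y = -5 and k-coefficient z = 4, not both zero, so it does not lie in the complex subalgebra spanned by 1 and i.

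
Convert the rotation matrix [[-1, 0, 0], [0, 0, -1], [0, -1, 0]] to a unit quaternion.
-0.7071j + 0.7071k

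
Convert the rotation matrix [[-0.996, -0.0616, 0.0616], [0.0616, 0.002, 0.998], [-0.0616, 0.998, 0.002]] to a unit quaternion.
0.0436 + 0.7064j + 0.7064k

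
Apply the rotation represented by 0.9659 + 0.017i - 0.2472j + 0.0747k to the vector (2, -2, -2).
(2.989, -1.565, -0.786)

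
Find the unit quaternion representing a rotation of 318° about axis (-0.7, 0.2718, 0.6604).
-0.9336 - 0.2509i + 0.0974j + 0.2367k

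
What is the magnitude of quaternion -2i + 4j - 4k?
6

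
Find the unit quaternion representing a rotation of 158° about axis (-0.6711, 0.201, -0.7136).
0.1908 - 0.6588i + 0.1973j - 0.7005k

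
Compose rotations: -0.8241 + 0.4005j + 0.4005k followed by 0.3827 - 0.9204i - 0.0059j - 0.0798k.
-0.2811 + 0.7881i + 0.5268j - 0.1496k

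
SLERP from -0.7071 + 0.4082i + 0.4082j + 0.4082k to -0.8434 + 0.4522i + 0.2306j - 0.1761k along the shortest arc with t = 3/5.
-0.8287 + 0.4566i + 0.3176j + 0.0626k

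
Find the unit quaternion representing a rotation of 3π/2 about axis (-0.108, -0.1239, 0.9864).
-0.7071 - 0.0764i - 0.0876j + 0.6975k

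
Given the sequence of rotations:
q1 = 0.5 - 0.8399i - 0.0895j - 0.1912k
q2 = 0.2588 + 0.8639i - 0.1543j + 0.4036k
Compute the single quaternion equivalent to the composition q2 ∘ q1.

q2 · q1 = 0.9183 + 0.2802i - 0.2741j - 0.0546k
0.9183 + 0.2802i - 0.2741j - 0.0546k


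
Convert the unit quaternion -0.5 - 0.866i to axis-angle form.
axis = (-1, 0, 0), θ = 4π/3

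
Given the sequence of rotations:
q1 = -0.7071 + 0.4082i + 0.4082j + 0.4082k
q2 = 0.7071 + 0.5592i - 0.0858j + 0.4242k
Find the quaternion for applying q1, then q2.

q2 · q1 = -0.8664 - 0.315i + 0.2942j + 0.252k
-0.8664 - 0.315i + 0.2942j + 0.252k


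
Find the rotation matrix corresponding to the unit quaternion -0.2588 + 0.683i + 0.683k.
[[0.067, 0.3535, 0.933], [-0.3535, -0.866, 0.3535], [0.933, -0.3535, 0.067]]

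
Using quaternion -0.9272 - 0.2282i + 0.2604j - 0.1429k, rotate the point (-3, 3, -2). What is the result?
(-2.787, 3.122, -2.119)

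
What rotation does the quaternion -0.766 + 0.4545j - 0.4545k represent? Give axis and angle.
axis = (0, √2/2, -√2/2), θ = 280°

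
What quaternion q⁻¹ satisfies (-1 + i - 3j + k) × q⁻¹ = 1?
-0.0833 - 0.0833i + 0.25j - 0.0833k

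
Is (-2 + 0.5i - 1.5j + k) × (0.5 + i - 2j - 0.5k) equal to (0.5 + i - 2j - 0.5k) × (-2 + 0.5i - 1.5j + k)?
No: pq = -4 + i + 4.5j + 2k ≠ -4 - 4.5i + 2j + k = qp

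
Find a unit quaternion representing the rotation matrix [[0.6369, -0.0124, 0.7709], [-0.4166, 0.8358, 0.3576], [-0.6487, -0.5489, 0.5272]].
0.866 - 0.2617i + 0.4098j - 0.1167k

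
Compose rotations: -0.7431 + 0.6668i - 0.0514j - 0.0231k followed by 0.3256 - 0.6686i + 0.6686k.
0.2193 + 0.7483i + 0.4136j - 0.47k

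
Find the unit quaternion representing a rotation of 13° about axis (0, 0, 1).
0.9936 + 0.1132k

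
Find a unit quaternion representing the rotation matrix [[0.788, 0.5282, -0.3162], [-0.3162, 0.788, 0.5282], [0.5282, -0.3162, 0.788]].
0.9171 - 0.2302i - 0.2302j - 0.2302k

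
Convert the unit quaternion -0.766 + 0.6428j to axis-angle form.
axis = (0, 1, 0), θ = 280°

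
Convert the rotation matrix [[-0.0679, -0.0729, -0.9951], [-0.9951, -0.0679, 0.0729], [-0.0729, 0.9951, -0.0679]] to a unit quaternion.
-0.4462 - 0.5167i + 0.5167j + 0.5167k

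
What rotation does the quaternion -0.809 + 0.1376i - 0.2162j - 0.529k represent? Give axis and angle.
axis = (0.2341, -0.3678, -0.9), θ = 288°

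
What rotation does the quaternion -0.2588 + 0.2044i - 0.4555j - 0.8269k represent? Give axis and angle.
axis = (0.2116, -0.4716, -0.8561), θ = 7π/6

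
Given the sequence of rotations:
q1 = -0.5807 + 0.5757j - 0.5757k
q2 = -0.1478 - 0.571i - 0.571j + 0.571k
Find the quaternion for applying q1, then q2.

q2 · q1 = 0.7433 + 0.3316i - 0.0822j - 0.5752k
0.7433 + 0.3316i - 0.0822j - 0.5752k


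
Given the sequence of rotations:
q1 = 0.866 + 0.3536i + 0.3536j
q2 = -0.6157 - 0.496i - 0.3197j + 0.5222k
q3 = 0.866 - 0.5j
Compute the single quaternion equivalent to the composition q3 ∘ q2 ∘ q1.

q2 · q1 = -0.2448 - 0.8319i - 0.3099j + 0.3899k
q3 · q2 · q1 = -0.3669 - 0.9154i - 0.146j - 0.0783k
-0.3669 - 0.9154i - 0.146j - 0.0783k


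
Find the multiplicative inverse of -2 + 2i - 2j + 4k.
-0.0714 - 0.0714i + 0.0714j - 0.1429k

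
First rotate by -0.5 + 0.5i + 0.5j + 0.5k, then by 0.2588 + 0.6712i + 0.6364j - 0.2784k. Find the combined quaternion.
-0.644 + 0.2512i - 0.6636j + 0.286k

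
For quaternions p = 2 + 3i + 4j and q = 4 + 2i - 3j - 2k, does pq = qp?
No: pq = 14 + 8i + 16j - 21k ≠ 14 + 24i + 4j + 13k = qp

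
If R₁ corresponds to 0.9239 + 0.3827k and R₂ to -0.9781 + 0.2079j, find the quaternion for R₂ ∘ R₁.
-0.9037 + 0.0796i + 0.1921j - 0.3743k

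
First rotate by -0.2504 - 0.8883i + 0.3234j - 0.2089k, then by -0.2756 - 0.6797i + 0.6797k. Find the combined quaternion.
-0.3928 + 0.1952i - 0.8349j - 0.3324k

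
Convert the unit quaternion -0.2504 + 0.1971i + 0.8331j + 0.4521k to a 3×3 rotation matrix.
[[-0.7969, 0.5548, -0.239], [0.102, 0.5135, 0.852], [0.5954, 0.6546, -0.4658]]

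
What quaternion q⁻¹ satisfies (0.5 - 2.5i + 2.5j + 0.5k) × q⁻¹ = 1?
0.0385 + 0.1923i - 0.1923j - 0.0385k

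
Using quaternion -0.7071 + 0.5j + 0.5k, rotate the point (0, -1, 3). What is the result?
(-2.828, 1, 1)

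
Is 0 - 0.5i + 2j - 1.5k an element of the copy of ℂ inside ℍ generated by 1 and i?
No. The quaternion -0.5i + 2j - 1.5k has j-coefficient y = 2 and k-coefficient z = -1.5, not both zero, so it does not lie in the complex subalgebra spanned by 1 and i.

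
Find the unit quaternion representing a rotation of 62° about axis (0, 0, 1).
0.8572 + 0.515k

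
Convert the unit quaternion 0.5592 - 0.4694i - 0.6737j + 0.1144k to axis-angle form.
axis = (-0.5662, -0.8126, 0.138), θ = 112°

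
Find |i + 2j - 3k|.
√14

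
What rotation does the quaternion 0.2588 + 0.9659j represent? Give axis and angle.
axis = (0, 1, 0), θ = 5π/6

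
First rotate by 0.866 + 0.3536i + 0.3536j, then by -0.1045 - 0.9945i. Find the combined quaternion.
0.2612 - 0.8982i - 0.037j - 0.3517k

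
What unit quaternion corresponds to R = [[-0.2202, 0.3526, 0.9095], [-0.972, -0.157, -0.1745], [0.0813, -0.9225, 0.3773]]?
0.5 - 0.374i + 0.4141j - 0.6623k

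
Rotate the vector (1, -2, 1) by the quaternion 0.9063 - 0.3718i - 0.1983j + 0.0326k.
(0.359, -0.575, 2.354)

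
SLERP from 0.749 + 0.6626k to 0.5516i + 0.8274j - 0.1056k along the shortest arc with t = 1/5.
0.7 - 0.1635i - 0.2452j + 0.6505k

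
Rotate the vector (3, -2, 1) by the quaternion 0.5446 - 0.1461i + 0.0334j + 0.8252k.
(0.52, 3.691, 0.331)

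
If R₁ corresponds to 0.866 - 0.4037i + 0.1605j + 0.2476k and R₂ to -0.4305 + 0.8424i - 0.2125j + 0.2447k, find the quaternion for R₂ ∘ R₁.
-0.0592 + 0.8114i - 0.5605j + 0.1547k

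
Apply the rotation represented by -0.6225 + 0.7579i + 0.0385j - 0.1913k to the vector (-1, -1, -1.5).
(-0.237, -1.468, 1.428)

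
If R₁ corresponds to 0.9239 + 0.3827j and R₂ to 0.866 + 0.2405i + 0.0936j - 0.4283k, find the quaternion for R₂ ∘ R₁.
0.7643 + 0.3861i + 0.4179j - 0.3037k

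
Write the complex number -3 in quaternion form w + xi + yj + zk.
-3 + 0i + 0j + 0k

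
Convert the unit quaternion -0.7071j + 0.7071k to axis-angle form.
axis = (0, -√2/2, √2/2), θ = π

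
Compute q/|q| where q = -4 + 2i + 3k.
-0.7428 + 0.3714i + 0.5571k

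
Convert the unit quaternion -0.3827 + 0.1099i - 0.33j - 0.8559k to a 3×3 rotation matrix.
[[-0.6829, -0.7276, 0.0645], [0.5826, -0.4893, 0.649], [-0.4407, 0.4808, 0.758]]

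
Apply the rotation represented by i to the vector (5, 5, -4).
(5, -5, 4)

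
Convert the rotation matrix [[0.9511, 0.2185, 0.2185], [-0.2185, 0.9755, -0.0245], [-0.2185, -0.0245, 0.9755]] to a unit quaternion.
0.9877 + 0.1106j - 0.1106k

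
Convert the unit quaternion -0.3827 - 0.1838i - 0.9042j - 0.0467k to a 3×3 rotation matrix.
[[-0.6395, 0.2966, 0.7092], [0.3681, 0.9281, -0.0562], [-0.6749, 0.2251, -0.7027]]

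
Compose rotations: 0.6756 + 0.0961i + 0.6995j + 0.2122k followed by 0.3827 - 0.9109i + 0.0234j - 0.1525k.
0.3621 - 0.467i + 0.4621j - 0.6612k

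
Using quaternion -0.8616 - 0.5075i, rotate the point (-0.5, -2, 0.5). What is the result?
(-0.5, -1.407, -1.507)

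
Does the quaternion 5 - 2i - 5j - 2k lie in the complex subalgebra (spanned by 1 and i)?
No. The quaternion 5 - 2i - 5j - 2k has j-coefficient y = -5 and k-coefficient z = -2, not both zero, so it does not lie in the complex subalgebra spanned by 1 and i.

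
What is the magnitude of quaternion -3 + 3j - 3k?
√27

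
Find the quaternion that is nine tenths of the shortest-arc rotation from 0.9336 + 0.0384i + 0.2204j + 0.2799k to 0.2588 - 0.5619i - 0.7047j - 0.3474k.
-0.1113 + 0.5584i + 0.7267j + 0.3845k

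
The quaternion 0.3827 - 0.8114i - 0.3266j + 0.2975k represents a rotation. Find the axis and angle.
axis = (-0.8783, -0.3535, 0.322), θ = 3π/4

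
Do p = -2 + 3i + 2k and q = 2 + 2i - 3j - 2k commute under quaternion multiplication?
No: pq = -6 + 8i + 16j - k ≠ -6 - 4i - 4j + 17k = qp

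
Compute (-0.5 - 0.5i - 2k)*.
-0.5 + 0.5i + 2k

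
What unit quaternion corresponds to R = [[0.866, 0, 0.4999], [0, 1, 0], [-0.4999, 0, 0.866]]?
0.9659 + 0.2588j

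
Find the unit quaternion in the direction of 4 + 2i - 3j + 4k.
0.5963 + 0.2981i - 0.4472j + 0.5963k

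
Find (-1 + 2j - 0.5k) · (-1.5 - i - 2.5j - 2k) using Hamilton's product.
5.5 - 4.25i + 4.75k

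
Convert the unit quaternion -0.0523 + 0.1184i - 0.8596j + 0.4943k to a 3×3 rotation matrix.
[[-0.9665, -0.1518, 0.207], [-0.2553, 0.4833, -0.8374], [0.0271, -0.8622, -0.5059]]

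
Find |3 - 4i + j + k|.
√27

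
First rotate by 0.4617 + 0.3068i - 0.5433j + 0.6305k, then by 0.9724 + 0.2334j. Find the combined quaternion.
0.5758 + 0.4455i - 0.4205j + 0.5415k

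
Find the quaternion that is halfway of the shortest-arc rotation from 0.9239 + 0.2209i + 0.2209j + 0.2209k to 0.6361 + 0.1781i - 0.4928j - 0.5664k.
0.9346 + 0.239i - 0.1629j - 0.207k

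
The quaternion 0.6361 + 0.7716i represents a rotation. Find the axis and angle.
axis = (1, 0, 0), θ = 101°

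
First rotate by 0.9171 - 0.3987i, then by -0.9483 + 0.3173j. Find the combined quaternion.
-0.8697 + 0.3781i + 0.291j + 0.1265k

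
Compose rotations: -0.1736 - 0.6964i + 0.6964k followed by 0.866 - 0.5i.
-0.4985 - 0.5163i + 0.3482j + 0.6031k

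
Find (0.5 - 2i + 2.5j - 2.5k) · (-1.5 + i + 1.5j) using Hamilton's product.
-2.5 + 7.25i - 5.5j - 1.75k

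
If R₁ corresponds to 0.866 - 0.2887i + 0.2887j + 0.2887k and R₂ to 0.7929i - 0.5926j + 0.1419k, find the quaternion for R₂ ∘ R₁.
0.359 + 0.4746i - 0.7831j + 0.1807k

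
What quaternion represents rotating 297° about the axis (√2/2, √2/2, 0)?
-0.8526 + 0.3695i + 0.3695j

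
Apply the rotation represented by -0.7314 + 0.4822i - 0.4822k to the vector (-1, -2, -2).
(1.806, -2.256, 0.806)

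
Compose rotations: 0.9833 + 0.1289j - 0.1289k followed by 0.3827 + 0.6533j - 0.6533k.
0.2079 + 0.6917j - 0.6917k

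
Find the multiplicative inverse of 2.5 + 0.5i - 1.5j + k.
0.2564 - 0.0513i + 0.1538j - 0.1026k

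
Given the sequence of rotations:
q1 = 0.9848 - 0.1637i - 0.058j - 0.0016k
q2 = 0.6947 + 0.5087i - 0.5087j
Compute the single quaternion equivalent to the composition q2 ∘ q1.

q2 · q1 = 0.7379 + 0.3881i - 0.5404j - 0.1139k
0.7379 + 0.3881i - 0.5404j - 0.1139k


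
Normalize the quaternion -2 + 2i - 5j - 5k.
-0.2626 + 0.2626i - 0.6565j - 0.6565k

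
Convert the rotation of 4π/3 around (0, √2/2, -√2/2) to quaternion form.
-0.5 + 0.6124j - 0.6124k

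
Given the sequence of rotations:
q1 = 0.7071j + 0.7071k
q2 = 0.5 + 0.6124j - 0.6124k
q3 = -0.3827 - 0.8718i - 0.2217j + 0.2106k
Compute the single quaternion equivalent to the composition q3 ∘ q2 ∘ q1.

q2 · q1 = 0.8661i + 0.3535j + 0.3535k
q3 · q2 · q1 = 0.759 - 0.4843i + 0.3553j - 0.2515k
0.759 - 0.4843i + 0.3553j - 0.2515k


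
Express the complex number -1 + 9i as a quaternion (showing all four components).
-1 + 9i + 0j + 0k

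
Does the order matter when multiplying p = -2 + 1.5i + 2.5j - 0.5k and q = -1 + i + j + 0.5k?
Yes: pq = -1.75 - 1.75i - 5.75j - 1.5k ≠ -1.75 - 5.25i - 3.25j + 0.5k = qp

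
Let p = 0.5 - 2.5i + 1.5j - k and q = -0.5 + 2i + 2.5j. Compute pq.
1 + 4.75i - 1.5j - 8.75k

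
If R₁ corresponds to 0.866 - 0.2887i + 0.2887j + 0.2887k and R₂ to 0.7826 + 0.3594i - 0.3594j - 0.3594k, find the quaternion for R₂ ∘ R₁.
0.989 + 0.0853i - 0.0853j - 0.0853k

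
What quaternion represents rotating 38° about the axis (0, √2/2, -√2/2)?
0.9455 + 0.2302j - 0.2302k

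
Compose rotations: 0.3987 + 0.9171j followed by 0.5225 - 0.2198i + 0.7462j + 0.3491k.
-0.476 - 0.4078i + 0.7767j - 0.0624k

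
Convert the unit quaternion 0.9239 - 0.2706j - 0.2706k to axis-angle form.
axis = (0, -√2/2, -√2/2), θ = π/4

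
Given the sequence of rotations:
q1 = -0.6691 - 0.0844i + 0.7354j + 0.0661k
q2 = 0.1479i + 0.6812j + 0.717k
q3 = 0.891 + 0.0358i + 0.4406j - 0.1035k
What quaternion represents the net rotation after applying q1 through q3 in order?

q2 · q1 = -0.5359 - 0.5812i - 0.5261j - 0.3135k
q3 · q2 · q1 = -0.2573 - 0.7296i - 0.6335j + 0.0134k
-0.2573 - 0.7296i - 0.6335j + 0.0134k


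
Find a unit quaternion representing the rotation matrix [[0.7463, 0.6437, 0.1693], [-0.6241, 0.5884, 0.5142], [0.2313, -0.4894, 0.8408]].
0.891 - 0.2816i - 0.0174j - 0.3557k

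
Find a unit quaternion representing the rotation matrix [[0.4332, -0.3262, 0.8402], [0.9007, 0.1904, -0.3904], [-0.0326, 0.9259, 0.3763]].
0.7071 + 0.4654i + 0.3086j + 0.4338k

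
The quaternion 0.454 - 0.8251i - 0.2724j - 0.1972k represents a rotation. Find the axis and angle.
axis = (-0.926, -0.3057, -0.2213), θ = 126°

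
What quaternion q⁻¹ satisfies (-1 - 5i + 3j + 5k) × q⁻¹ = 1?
-0.0167 + 0.0833i - 0.05j - 0.0833k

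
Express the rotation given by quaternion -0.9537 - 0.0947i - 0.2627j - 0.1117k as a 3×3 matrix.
[[0.837, -0.1633, 0.5222], [0.2628, 0.9571, -0.1219], [-0.4799, 0.2393, 0.844]]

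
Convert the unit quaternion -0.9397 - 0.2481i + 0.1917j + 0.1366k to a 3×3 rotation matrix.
[[0.8892, 0.1616, -0.4281], [-0.3518, 0.8396, -0.4139], [0.2925, 0.5187, 0.8034]]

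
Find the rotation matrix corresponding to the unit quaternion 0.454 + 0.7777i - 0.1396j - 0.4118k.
[[0.6219, 0.1568, -0.7673], [-0.591, -0.5488, -0.5912], [-0.5138, 0.8211, -0.2486]]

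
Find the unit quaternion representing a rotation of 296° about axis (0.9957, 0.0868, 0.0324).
-0.848 + 0.5276i + 0.046j + 0.0172k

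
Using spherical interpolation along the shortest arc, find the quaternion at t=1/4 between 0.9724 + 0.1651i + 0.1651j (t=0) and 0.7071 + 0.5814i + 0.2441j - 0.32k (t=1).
0.9365 + 0.2812i + 0.1918j - 0.0847k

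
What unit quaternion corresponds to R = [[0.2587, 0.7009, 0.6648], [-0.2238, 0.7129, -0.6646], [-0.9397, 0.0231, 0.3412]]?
0.7604 + 0.2261i + 0.5275j - 0.304k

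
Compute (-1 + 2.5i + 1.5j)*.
-1 - 2.5i - 1.5j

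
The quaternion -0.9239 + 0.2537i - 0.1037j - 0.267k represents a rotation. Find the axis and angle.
axis = (0.663, -0.271, -0.6978), θ = 7π/4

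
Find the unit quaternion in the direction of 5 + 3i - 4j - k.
0.7001 + 0.4201i - 0.5601j - 0.14k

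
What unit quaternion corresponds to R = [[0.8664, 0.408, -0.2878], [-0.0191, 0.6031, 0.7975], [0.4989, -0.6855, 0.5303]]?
0.866 - 0.4281i - 0.2271j - 0.1233k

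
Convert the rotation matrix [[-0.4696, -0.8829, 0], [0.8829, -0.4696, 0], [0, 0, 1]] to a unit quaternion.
0.515 + 0.8572k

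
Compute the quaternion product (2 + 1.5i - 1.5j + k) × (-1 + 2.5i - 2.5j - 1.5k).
-8 + 8.25i + 1.25j - 4k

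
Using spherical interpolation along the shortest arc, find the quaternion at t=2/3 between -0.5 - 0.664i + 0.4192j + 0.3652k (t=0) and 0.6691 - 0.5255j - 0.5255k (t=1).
-0.6496 - 0.2398i + 0.5198j + 0.5003k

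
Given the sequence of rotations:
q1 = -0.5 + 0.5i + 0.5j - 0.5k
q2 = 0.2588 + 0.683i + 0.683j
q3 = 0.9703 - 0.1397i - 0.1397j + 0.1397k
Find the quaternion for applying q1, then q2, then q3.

q2 · q1 = -0.8124 - 0.5536i + 0.1294j - 0.1294k
q3 · q2 · q1 = -0.8295 - 0.4237i + 0.1436j - 0.3345k
-0.8295 - 0.4237i + 0.1436j - 0.3345k


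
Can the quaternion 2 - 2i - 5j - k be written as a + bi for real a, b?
No. The quaternion 2 - 2i - 5j - k has j-coefficient y = -5 and k-coefficient z = -1, not both zero, so it does not lie in the complex subalgebra spanned by 1 and i.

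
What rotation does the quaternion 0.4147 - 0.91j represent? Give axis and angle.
axis = (0, -1, 0), θ = 131°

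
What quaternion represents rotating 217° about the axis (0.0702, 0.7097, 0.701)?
-0.3173 + 0.0666i + 0.673j + 0.6648k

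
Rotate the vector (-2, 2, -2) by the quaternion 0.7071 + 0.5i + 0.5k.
(-3.414, 0, -0.586)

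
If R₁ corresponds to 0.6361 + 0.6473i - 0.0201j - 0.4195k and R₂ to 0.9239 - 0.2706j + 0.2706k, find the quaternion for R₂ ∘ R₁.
0.6958 + 0.717i - 0.0155j - 0.0403k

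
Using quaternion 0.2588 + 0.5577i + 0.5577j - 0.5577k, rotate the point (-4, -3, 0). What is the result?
(-1.756, -0.601, 4.643)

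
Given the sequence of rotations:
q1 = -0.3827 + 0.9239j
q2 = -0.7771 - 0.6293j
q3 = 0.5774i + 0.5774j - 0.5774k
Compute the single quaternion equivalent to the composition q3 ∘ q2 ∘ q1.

q2 · q1 = 0.8788 - 0.4771j
q3 · q2 · q1 = 0.2755 + 0.2319i + 0.5074j - 0.7829k
0.2755 + 0.2319i + 0.5074j - 0.7829k


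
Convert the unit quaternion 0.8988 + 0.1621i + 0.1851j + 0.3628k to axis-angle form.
axis = (0.3698, 0.4223, 0.8276), θ = 52°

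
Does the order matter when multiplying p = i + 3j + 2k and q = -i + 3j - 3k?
Yes: pq = -2 - 15i + j + 6k ≠ -2 + 15i - j - 6k = qp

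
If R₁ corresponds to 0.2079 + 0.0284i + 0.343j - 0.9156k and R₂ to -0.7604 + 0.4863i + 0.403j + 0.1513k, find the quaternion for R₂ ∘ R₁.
-0.1716 - 0.3414i + 0.2725j + 0.883k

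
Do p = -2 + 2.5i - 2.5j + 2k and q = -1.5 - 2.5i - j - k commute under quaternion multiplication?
No: pq = 8.75 + 5.75i + 3.25j - 9.75k ≠ 8.75 - 3.25i + 8.25j + 7.75k = qp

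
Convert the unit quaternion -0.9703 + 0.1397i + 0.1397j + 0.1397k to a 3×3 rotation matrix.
[[0.9219, 0.3101, -0.2321], [-0.2321, 0.9219, 0.3101], [0.3101, -0.2321, 0.9219]]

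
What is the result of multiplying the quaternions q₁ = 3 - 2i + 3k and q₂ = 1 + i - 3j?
5 + 10i - 6j + 9k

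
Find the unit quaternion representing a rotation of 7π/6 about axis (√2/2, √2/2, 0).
-0.2588 + 0.683i + 0.683j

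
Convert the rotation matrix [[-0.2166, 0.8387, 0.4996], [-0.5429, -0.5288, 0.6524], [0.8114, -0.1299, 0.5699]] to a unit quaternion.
-0.454 + 0.4308i + 0.1717j + 0.7608k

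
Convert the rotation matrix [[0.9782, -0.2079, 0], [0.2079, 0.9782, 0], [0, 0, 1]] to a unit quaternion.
0.9945 + 0.1045k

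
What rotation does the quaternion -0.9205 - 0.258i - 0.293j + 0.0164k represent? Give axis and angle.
axis = (-0.6603, -0.7498, 0.042), θ = 314°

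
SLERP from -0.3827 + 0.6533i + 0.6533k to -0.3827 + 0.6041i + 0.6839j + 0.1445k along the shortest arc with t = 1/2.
-0.4232 + 0.6952i + 0.3781j + 0.4411k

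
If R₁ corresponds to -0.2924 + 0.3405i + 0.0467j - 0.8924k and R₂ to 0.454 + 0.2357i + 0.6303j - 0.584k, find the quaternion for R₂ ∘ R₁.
-0.7636 - 0.4495i - 0.1516j - 0.438k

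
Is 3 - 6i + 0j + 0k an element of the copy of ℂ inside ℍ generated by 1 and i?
Yes. The quaternion 3 - 6i has j- and k-coefficients y = z = 0, so it lies in the complex subalgebra spanned by 1 and i.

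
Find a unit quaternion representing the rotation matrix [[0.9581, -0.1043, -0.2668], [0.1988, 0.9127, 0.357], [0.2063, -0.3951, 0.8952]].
0.9703 - 0.1938i - 0.1219j + 0.0781k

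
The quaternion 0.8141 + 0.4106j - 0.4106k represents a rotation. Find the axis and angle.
axis = (0, √2/2, -√2/2), θ = 71°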